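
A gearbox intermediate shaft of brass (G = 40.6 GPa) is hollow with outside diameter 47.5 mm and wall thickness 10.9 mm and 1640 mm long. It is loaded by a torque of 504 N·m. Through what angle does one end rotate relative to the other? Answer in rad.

J = π(d_o⁴ − d_i⁴)/32 = π(0.0475⁴ − 0.0257⁴)/32 = 4.569×10^-7 m⁴.
θ = T·L/(G·J) = 504.0 × 1.64 / (40.6×10⁹ × 4.569×10^-7) = 0.04455 rad.

0.0446 rad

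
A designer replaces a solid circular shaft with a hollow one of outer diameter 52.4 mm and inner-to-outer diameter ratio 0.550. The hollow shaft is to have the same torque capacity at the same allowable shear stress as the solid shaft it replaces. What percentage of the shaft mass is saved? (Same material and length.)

Equal τ_max and T ⇒ the solid shaft needs d_s³ = d_o³(1−k⁴), so d_s = 52.4·(1−0.550⁴)^(1/3) = 50.75 mm.
Area ratio A_h/A_s = d_o²(1−k²)/d_s² = (1−k²)/(1−k⁴)^(2/3) = 0.7436.
Mass saving = 1 − 0.7436 = 25.6 %.

25.6 %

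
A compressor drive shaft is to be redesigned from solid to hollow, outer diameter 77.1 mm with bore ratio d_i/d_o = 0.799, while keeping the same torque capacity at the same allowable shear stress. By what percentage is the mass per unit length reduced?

48.7 %

Equal τ_max and T ⇒ the solid shaft needs d_s³ = d_o³(1−k⁴), so d_s = 77.1·(1−0.799⁴)^(1/3) = 64.75 mm.
Area ratio A_h/A_s = d_o²(1−k²)/d_s² = (1−k²)/(1−k⁴)^(2/3) = 0.5126.
Mass saving = 1 − 0.5126 = 48.7 %.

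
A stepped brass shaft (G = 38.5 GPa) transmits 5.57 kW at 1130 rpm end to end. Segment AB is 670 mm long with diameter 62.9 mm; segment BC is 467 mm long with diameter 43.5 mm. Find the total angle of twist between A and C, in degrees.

ω = 2π·1130/60 = 118.3 rad/s, so T = P/ω = 5.57×10³ / 118.3 = 47.07 N·m.
J_AB = π(0.0629)⁴/32 = 1.54×10^-6 m⁴; J_BC = π(0.0435)⁴/32 = 3.52×10^-7 m⁴.
θ = (T/G)·Σ L_i/J_i = (47.07/38.5×10⁹)·(0.670/1.54×10^-6 + 0.467/3.52×10^-7) = 2.157×10^-3 rad.

0.124°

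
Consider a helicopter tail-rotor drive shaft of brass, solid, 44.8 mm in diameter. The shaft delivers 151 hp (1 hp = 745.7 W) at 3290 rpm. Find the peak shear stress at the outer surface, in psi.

ω = 2π·3290/60 = 344.5 rad/s, so T = P/ω = 151×745.7 / 344.5 = 326.8 N·m.
J = πd⁴/32 = π(0.0448)⁴/32 = 3.955×10^-7 m⁴.
τ_max = T·r/J = 326.8 × 0.0224 / 3.955×10^-7 = 1.851×10^7 Pa.

2680 psi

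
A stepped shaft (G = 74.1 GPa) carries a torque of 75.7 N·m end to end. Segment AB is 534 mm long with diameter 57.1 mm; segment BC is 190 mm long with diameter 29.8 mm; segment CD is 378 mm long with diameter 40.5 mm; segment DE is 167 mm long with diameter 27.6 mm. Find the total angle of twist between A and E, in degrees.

J_AB = π(0.0571)⁴/32 = 1.04×10^-6 m⁴; J_BC = π(0.0298)⁴/32 = 7.74×10^-8 m⁴; J_CD = π(0.0405)⁴/32 = 2.64×10^-7 m⁴; J_DE = π(0.0276)⁴/32 = 5.70×10^-8 m⁴.
θ = (T/G)·Σ L_i/J_i = (75.70/74.1×10⁹)·(0.534/1.04×10^-6 + 0.190/7.74×10^-8 + 0.378/2.64×10^-7 + 0.167/5.70×10^-8) = 7.487×10^-3 rad.

0.429°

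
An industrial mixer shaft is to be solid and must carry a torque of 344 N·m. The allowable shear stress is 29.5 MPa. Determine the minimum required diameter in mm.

For a solid shaft τ_max = 16T/(πd³), so d = (16T/(π τ_allow))^(1/3) = (16·344.0/(π·2.95×10^7))^(1/3) = 0.03902 m.

39.0 mm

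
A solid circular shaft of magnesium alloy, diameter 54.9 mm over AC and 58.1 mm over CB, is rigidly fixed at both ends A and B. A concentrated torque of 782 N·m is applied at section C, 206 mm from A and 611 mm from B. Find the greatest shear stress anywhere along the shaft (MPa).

16.9 MPa

Compatibility: T_A·a/J_AC = T_B·b/J_CB with T_A + T_B = T₀.
J_AC = 8.92×10^-7 m⁴, J_CB = 1.12×10^-6 m⁴, so T_A = T₀·(J_AC/a)/((J_AC/a)+(J_CB/b)) = 549.6 N·m, T_B = 232.4 N·m.
τ in each portion: τ_AC = 1.69×10^7 Pa, τ_CB = 6.04×10^6 Pa; maximum is in AC.
τ_max = T_AC·r/J = 549.6·0.0274/8.92×10^-7 = 1.692×10^7 Pa.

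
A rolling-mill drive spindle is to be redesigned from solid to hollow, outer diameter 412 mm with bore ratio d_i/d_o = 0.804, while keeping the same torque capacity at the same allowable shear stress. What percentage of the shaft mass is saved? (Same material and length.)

49.3 %

Equal τ_max and T ⇒ the solid shaft needs d_s³ = d_o³(1−k⁴), so d_s = 412·(1−0.804⁴)^(1/3) = 344.0 mm.
Area ratio A_h/A_s = d_o²(1−k²)/d_s² = (1−k²)/(1−k⁴)^(2/3) = 0.5072.
Mass saving = 1 − 0.5072 = 49.3 %.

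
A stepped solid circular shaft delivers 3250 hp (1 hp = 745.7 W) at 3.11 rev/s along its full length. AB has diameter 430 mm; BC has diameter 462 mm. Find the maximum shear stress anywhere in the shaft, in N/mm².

7.94 N/mm²

ω = 2π·3.11 = 19.54 rad/s, so T = P/ω = 3250×745.7 / 19.54 = 124000 N·m.
Under the same torque, τ_max = 16T/(πd³) is largest where d is smallest — segment AB (d = 430 mm).
τ_max = 16·124000/(π·(0.430)³) = 7.945×10^6 Pa.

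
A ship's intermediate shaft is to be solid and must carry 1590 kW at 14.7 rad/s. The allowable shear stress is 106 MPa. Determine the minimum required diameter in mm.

173 mm

ω = 14.7 rad/s, so T = P/ω = 1590×10³ / 14.70 = 108200 N·m.
For a solid shaft τ_max = 16T/(πd³), so d = (16T/(π τ_allow))^(1/3) = (16·108200/(π·1.06×10^8))^(1/3) = 0.1732 m.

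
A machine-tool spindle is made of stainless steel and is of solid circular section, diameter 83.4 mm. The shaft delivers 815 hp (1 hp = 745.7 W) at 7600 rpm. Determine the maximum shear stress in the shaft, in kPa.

ω = 2π·7600/60 = 795.9 rad/s, so T = P/ω = 815×745.7 / 795.9 = 763.6 N·m.
J = πd⁴/32 = π(0.0834)⁴/32 = 4.750×10^-6 m⁴.
τ_max = T·r/J = 763.6 × 0.0417 / 4.750×10^-6 = 6.704×10^6 Pa.

6700 kPa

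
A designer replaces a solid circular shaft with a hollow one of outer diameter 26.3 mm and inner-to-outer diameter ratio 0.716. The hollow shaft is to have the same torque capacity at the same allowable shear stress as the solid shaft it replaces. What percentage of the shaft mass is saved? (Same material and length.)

40.3 %

Equal τ_max and T ⇒ the solid shaft needs d_s³ = d_o³(1−k⁴), so d_s = 26.3·(1−0.716⁴)^(1/3) = 23.76 mm.
Area ratio A_h/A_s = d_o²(1−k²)/d_s² = (1−k²)/(1−k⁴)^(2/3) = 0.5972.
Mass saving = 1 − 0.5972 = 40.3 %.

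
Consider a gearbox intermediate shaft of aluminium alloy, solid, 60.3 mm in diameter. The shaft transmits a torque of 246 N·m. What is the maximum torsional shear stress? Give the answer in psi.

829 psi

J = πd⁴/32 = π(0.0603)⁴/32 = 1.298×10^-6 m⁴.
τ_max = T·r/J = 246.0 × 0.0301 / 1.298×10^-6 = 5.714×10^6 Pa.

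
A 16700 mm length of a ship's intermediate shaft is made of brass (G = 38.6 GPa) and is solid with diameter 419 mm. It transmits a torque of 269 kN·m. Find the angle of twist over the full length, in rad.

0.0385 rad

J = πd⁴/32 = π(0.419)⁴/32 = 3.026×10^-3 m⁴.
θ = T·L/(G·J) = 269000 × 16.7 / (38.6×10⁹ × 3.026×10^-3) = 0.03846 rad.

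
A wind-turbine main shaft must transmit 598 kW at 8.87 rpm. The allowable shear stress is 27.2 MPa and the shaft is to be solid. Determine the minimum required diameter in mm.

ω = 2π·8.87/60 = 0.9289 rad/s, so T = P/ω = 598×10³ / 0.9289 = 643800 N·m.
For a solid shaft τ_max = 16T/(πd³), so d = (16T/(π τ_allow))^(1/3) = (16·643800/(π·2.72×10^7))^(1/3) = 0.4940 m.

494 mm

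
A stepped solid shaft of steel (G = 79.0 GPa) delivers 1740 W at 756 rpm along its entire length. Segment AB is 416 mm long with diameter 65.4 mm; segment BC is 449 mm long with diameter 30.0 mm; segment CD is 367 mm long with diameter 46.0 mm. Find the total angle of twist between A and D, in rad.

ω = 2π·756/60 = 79.17 rad/s, so T = P/ω = 1740 / 79.17 = 21.98 N·m.
J_AB = π(0.0654)⁴/32 = 1.80×10^-6 m⁴; J_BC = π(0.0300)⁴/32 = 7.95×10^-8 m⁴; J_CD = π(0.0460)⁴/32 = 4.40×10^-7 m⁴.
θ = (T/G)·Σ L_i/J_i = (21.98/79.0×10⁹)·(0.416/1.80×10^-6 + 0.449/7.95×10^-8 + 0.367/4.40×10^-7) = 1.868×10^-3 rad.

0.00187 rad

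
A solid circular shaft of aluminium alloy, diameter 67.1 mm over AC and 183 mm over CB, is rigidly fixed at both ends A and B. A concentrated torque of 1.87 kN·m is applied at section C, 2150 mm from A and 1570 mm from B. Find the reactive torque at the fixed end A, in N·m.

24.4 N·m

Compatibility: T_A·a/J_AC = T_B·b/J_CB with T_A + T_B = T₀.
J_AC = 1.99×10^-6 m⁴, J_CB = 1.10×10^-4 m⁴, so T_A = T₀·(J_AC/a)/((J_AC/a)+(J_CB/b)) = 24.36 N·m, T_B = 1846 N·m.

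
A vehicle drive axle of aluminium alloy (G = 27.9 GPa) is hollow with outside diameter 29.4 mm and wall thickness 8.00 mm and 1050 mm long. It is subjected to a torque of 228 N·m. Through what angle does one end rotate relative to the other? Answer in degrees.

7.01°

J = π(d_o⁴ − d_i⁴)/32 = π(0.0294⁴ − 0.0134⁴)/32 = 7.018×10^-8 m⁴.
θ = T·L/(G·J) = 228.0 × 1.05 / (27.9×10⁹ × 7.018×10^-8) = 0.1223 rad.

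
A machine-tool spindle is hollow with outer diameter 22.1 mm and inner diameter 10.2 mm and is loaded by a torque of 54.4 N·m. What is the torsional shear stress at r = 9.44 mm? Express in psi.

3330 psi

J = π(d_o⁴ − d_i⁴)/32 = π(0.0221⁴ − 0.0102⁴)/32 = 2.236×10^-8 m⁴.
Shear stress varies linearly with radius: τ = T·r/J = 54.40 × 0.00944 / 2.236×10^-8 = 2.297×10^7 Pa.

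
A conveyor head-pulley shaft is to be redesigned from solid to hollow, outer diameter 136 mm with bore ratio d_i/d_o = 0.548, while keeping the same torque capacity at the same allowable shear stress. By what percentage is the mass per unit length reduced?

25.5 %

Equal τ_max and T ⇒ the solid shaft needs d_s³ = d_o³(1−k⁴), so d_s = 136·(1−0.548⁴)^(1/3) = 131.8 mm.
Area ratio A_h/A_s = d_o²(1−k²)/d_s² = (1−k²)/(1−k⁴)^(2/3) = 0.7452.
Mass saving = 1 − 0.7452 = 25.5 %.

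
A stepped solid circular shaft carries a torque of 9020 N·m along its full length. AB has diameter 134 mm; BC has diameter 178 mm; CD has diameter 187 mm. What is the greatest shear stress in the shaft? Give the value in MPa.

Under the same torque, τ_max = 16T/(πd³) is largest where d is smallest — segment AB (d = 134 mm).
τ_max = 16·9020/(π·(0.134)³) = 1.909×10^7 Pa.

19.1 MPa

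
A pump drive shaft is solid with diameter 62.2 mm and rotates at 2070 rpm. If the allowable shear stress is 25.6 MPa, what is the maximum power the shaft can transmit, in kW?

262 kW

J = πd⁴/32 = π(0.0622)⁴/32 = 1.469×10^-6 m⁴.
T_max = τ_allow·J/r = 2.56×10^7 × 1.469×10^-6 / 0.0311 = 1210 N·m.
ω = 2π·2070/60 = 216.8 rad/s, so P_max = T_max·ω = 2.622×10^5 W.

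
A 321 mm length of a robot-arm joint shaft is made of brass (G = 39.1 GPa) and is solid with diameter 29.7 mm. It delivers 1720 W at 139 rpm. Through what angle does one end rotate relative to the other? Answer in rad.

0.0127 rad

ω = 2π·139/60 = 14.56 rad/s, so T = P/ω = 1720 / 14.56 = 118.2 N·m.
J = πd⁴/32 = π(0.0297)⁴/32 = 7.639×10^-8 m⁴.
θ = T·L/(G·J) = 118.2 × 0.321 / (39.1×10⁹ × 7.639×10^-8) = 0.01270 rad.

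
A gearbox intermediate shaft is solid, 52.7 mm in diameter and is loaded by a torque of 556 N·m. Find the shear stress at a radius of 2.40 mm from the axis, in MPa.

J = πd⁴/32 = π(0.0527)⁴/32 = 7.573×10^-7 m⁴.
Shear stress varies linearly with radius: τ = T·r/J = 556.0 × 0.00240 / 7.573×10^-7 = 1.762×10^6 Pa.

1.76 MPa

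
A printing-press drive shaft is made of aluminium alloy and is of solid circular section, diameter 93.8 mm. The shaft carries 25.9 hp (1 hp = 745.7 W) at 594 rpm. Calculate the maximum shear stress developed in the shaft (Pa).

1.92e6 Pa

ω = 2π·594/60 = 62.20 rad/s, so T = P/ω = 25.9×745.7 / 62.20 = 310.5 N·m.
J = πd⁴/32 = π(0.0938)⁴/32 = 7.600×10^-6 m⁴.
τ_max = T·r/J = 310.5 × 0.0469 / 7.600×10^-6 = 1.916×10^6 Pa.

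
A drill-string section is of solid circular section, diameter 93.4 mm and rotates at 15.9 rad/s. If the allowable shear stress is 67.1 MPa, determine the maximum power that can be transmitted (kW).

171 kW

J = πd⁴/32 = π(0.0934)⁴/32 = 7.471×10^-6 m⁴.
T_max = τ_allow·J/r = 6.71×10^7 × 7.471×10^-6 / 0.0467 = 10730 N·m.
ω = 15.9 rad/s, so P_max = T_max·ω = 1.707×10^5 W.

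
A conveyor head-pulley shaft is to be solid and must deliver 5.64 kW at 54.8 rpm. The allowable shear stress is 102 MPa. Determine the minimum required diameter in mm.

36.6 mm

ω = 2π·54.8/60 = 5.739 rad/s, so T = P/ω = 5.64×10³ / 5.739 = 982.8 N·m.
For a solid shaft τ_max = 16T/(πd³), so d = (16T/(π τ_allow))^(1/3) = (16·982.8/(π·1.02×10^8))^(1/3) = 0.03661 m.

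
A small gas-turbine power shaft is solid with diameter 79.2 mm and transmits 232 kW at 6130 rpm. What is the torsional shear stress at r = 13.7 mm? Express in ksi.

ω = 2π·6130/60 = 641.9 rad/s, so T = P/ω = 232×10³ / 641.9 = 361.4 N·m.
J = πd⁴/32 = π(0.0792)⁴/32 = 3.863×10^-6 m⁴.
Shear stress varies linearly with radius: τ = T·r/J = 361.4 × 0.0137 / 3.863×10^-6 = 1.282×10^6 Pa.

0.186 ksi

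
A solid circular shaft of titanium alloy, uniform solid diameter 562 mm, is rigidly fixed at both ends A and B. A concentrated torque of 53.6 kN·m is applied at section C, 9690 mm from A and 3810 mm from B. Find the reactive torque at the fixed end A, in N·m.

With uniform GJ and both ends fixed, compatibility θ_AC = θ_CB gives T_A·a = T_B·b, together with T_A + T_B = T₀.
T_A = T₀·b/(a+b) = 53600·3810/13500 = 15130 N·m; T_B = 38470 N·m.

15100 N·m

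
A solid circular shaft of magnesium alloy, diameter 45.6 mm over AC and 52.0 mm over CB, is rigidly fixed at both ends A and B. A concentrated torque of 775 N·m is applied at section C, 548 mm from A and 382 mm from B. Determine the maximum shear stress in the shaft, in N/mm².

19.9 N/mm²

Compatibility: T_A·a/J_AC = T_B·b/J_CB with T_A + T_B = T₀.
J_AC = 4.24×10^-7 m⁴, J_CB = 7.18×10^-7 m⁴, so T_A = T₀·(J_AC/a)/((J_AC/a)+(J_CB/b)) = 226.2 N·m, T_B = 548.8 N·m.
τ in each portion: τ_AC = 1.22×10^7 Pa, τ_CB = 1.99×10^7 Pa; maximum is in CB.
τ_max = T_CB·r/J = 548.8·0.0260/7.18×10^-7 = 1.988×10^7 Pa.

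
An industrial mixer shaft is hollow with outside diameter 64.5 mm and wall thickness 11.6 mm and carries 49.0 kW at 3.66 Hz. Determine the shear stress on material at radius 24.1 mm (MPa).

ω = 2π·3.66 = 23.00 rad/s, so T = P/ω = 49.0×10³ / 23.00 = 2131 N·m.
J = π(d_o⁴ − d_i⁴)/32 = π(0.0645⁴ − 0.0413⁴)/32 = 1.414×10^-6 m⁴.
Shear stress varies linearly with radius: τ = T·r/J = 2131 × 0.0241 / 1.414×10^-6 = 3.633×10^7 Pa.

36.3 MPa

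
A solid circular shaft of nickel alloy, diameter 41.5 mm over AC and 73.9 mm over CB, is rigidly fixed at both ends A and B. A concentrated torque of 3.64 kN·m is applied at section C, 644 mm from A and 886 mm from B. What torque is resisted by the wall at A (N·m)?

Compatibility: T_A·a/J_AC = T_B·b/J_CB with T_A + T_B = T₀.
J_AC = 2.91×10^-7 m⁴, J_CB = 2.93×10^-6 m⁴, so T_A = T₀·(J_AC/a)/((J_AC/a)+(J_CB/b)) = 438.1 N·m, T_B = 3202 N·m.

438 N·m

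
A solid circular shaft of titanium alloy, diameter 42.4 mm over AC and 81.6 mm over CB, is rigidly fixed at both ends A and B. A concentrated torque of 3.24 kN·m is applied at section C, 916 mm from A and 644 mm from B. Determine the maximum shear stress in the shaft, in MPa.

28.9 MPa

Compatibility: T_A·a/J_AC = T_B·b/J_CB with T_A + T_B = T₀.
J_AC = 3.17×10^-7 m⁴, J_CB = 4.35×10^-6 m⁴, so T_A = T₀·(J_AC/a)/((J_AC/a)+(J_CB/b)) = 158.0 N·m, T_B = 3082 N·m.
τ in each portion: τ_AC = 1.06×10^7 Pa, τ_CB = 2.89×10^7 Pa; maximum is in CB.
τ_max = T_CB·r/J = 3082·0.0408/4.35×10^-6 = 2.889×10^7 Pa.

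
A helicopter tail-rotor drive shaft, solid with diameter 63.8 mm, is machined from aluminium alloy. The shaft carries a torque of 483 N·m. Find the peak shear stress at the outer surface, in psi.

J = πd⁴/32 = π(0.0638)⁴/32 = 1.627×10^-6 m⁴.
τ_max = T·r/J = 483.0 × 0.0319 / 1.627×10^-6 = 9.472×10^6 Pa.

1370 psi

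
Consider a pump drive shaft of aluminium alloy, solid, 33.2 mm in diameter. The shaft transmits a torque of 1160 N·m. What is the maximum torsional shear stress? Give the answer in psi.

J = πd⁴/32 = π(0.0332)⁴/32 = 1.193×10^-7 m⁴.
τ_max = T·r/J = 1160 × 0.0166 / 1.193×10^-7 = 1.614×10^8 Pa.

23400 psi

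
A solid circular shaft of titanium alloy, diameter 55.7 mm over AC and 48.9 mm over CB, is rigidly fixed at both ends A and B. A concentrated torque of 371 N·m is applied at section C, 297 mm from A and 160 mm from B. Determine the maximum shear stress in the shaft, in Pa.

Compatibility: T_A·a/J_AC = T_B·b/J_CB with T_A + T_B = T₀.
J_AC = 9.45×10^-7 m⁴, J_CB = 5.61×10^-7 m⁴, so T_A = T₀·(J_AC/a)/((J_AC/a)+(J_CB/b)) = 176.4 N·m, T_B = 194.6 N·m.
τ in each portion: τ_AC = 5.20×10^6 Pa, τ_CB = 8.47×10^6 Pa; maximum is in CB.
τ_max = T_CB·r/J = 194.6·0.0244/5.61×10^-7 = 8.474×10^6 Pa.

8.47e6 Pa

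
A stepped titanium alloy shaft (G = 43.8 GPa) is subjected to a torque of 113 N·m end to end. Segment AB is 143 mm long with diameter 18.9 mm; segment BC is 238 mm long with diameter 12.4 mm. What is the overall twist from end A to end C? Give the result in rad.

0.294 rad

J_AB = π(0.0189)⁴/32 = 1.25×10^-8 m⁴; J_BC = π(0.0124)⁴/32 = 2.32×10^-9 m⁴.
θ = (T/G)·Σ L_i/J_i = (113.0/43.8×10⁹)·(0.143/1.25×10^-8 + 0.238/2.32×10^-9) = 0.2940 rad.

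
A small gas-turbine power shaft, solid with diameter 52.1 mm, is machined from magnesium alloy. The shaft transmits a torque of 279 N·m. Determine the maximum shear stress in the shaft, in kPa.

10000 kPa

J = πd⁴/32 = π(0.0521)⁴/32 = 7.234×10^-7 m⁴.
τ_max = T·r/J = 279.0 × 0.0261 / 7.234×10^-7 = 1.005×10^7 Pa.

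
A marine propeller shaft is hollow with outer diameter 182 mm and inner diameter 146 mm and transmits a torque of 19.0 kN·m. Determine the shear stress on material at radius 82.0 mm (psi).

3580 psi

J = π(d_o⁴ − d_i⁴)/32 = π(0.182⁴ − 0.146⁴)/32 = 6.311×10^-5 m⁴.
Shear stress varies linearly with radius: τ = T·r/J = 19000 × 0.0820 / 6.311×10^-5 = 2.469×10^7 Pa.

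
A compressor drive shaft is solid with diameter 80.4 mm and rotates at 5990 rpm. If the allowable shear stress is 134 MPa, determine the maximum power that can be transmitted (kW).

J = πd⁴/32 = π(0.0804)⁴/32 = 4.102×10^-6 m⁴.
T_max = τ_allow·J/r = 1.34×10^8 × 4.102×10^-6 / 0.0402 = 13670 N·m.
ω = 2π·5990/60 = 627.3 rad/s, so P_max = T_max·ω = 8.577×10^6 W.

8580 kW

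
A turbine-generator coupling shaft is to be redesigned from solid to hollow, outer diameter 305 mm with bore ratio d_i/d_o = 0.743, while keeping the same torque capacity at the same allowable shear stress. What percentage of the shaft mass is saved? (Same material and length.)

42.9 %

Equal τ_max and T ⇒ the solid shaft needs d_s³ = d_o³(1−k⁴), so d_s = 305·(1−0.743⁴)^(1/3) = 270.2 mm.
Area ratio A_h/A_s = d_o²(1−k²)/d_s² = (1−k²)/(1−k⁴)^(2/3) = 0.5708.
Mass saving = 1 − 0.5708 = 42.9 %.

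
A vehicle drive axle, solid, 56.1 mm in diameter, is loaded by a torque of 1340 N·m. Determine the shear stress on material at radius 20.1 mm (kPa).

27700 kPa

J = πd⁴/32 = π(0.0561)⁴/32 = 9.724×10^-7 m⁴.
Shear stress varies linearly with radius: τ = T·r/J = 1340 × 0.0201 / 9.724×10^-7 = 2.770×10^7 Pa.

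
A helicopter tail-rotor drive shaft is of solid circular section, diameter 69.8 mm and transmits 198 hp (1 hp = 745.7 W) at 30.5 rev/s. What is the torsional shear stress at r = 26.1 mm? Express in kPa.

8630 kPa

ω = 2π·30.5 = 191.6 rad/s, so T = P/ω = 198×745.7 / 191.6 = 770.5 N·m.
J = πd⁴/32 = π(0.0698)⁴/32 = 2.330×10^-6 m⁴.
Shear stress varies linearly with radius: τ = T·r/J = 770.5 × 0.0261 / 2.330×10^-6 = 8.629×10^6 Pa.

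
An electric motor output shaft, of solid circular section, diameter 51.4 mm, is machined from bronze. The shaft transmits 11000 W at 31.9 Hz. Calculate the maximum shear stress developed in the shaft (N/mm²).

ω = 2π·31.9 = 200.4 rad/s, so T = P/ω = 11000 / 200.4 = 54.88 N·m.
J = πd⁴/32 = π(0.0514)⁴/32 = 6.853×10^-7 m⁴.
τ_max = T·r/J = 54.88 × 0.0257 / 6.853×10^-7 = 2.058×10^6 Pa.

2.06 N/mm²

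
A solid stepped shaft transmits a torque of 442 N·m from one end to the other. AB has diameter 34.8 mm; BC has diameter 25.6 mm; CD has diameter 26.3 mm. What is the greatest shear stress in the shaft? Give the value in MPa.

134 MPa

Under the same torque, τ_max = 16T/(πd³) is largest where d is smallest — segment BC (d = 25.6 mm).
τ_max = 16·442.0/(π·(0.0256)³) = 1.342×10^8 Pa.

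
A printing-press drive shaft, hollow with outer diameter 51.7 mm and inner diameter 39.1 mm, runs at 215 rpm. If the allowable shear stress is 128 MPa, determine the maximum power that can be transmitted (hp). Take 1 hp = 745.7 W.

J = π(d_o⁴ − d_i⁴)/32 = π(0.0517⁴ − 0.0391⁴)/32 = 4.719×10^-7 m⁴.
T_max = τ_allow·J/r = 1.28×10^8 × 4.719×10^-7 / 0.0259 = 2337 N·m.
ω = 2π·215/60 = 22.51 rad/s, so P_max = T_max·ω = 5.261×10^4 W.

70.6 hp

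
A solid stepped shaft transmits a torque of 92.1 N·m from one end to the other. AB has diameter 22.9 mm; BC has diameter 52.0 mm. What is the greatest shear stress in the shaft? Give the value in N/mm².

39.1 N/mm²

Under the same torque, τ_max = 16T/(πd³) is largest where d is smallest — segment AB (d = 22.9 mm).
τ_max = 16·92.10/(π·(0.0229)³) = 3.906×10^7 Pa.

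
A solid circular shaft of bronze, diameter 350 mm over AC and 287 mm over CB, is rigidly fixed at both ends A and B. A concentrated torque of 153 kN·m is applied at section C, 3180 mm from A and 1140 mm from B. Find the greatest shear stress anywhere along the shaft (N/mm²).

Compatibility: T_A·a/J_AC = T_B·b/J_CB with T_A + T_B = T₀.
J_AC = 1.47×10^-3 m⁴, J_CB = 6.66×10^-4 m⁴, so T_A = T₀·(J_AC/a)/((J_AC/a)+(J_CB/b)) = 67660 N·m, T_B = 85340 N·m.
τ in each portion: τ_AC = 8.04×10^6 Pa, τ_CB = 1.84×10^7 Pa; maximum is in CB.
τ_max = T_CB·r/J = 85340·0.143/6.66×10^-4 = 1.838×10^7 Pa.

18.4 N/mm²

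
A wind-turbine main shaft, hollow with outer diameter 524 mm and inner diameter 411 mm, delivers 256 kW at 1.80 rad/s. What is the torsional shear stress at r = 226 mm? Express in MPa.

ω = 1.80 rad/s, so T = P/ω = 256×10³ / 1.800 = 142200 N·m.
J = π(d_o⁴ − d_i⁴)/32 = π(0.524⁴ − 0.411⁴)/32 = 4.600×10^-3 m⁴.
Shear stress varies linearly with radius: τ = T·r/J = 142200 × 0.226 / 4.600×10^-3 = 6.987×10^6 Pa.

6.99 MPa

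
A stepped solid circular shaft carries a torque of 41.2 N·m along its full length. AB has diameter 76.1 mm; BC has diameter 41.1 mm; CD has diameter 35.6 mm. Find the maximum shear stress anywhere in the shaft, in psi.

675 psi

Under the same torque, τ_max = 16T/(πd³) is largest where d is smallest — segment CD (d = 35.6 mm).
τ_max = 16·41.20/(π·(0.0356)³) = 4.651×10^6 Pa.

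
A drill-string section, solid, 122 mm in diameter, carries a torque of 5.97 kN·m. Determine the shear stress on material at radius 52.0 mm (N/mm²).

14.3 N/mm²

J = πd⁴/32 = π(0.122)⁴/32 = 2.175×10^-5 m⁴.
Shear stress varies linearly with radius: τ = T·r/J = 5970 × 0.0520 / 2.175×10^-5 = 1.427×10^7 Pa.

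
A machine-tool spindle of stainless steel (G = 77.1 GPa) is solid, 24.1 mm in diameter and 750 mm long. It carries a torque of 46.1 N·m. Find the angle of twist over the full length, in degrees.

0.776°

J = πd⁴/32 = π(0.0241)⁴/32 = 3.312×10^-8 m⁴.
θ = T·L/(G·J) = 46.10 × 0.750 / (77.1×10⁹ × 3.312×10^-8) = 0.01354 rad.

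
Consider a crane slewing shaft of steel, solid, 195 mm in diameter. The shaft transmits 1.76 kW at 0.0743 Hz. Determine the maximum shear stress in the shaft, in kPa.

2590 kPa

ω = 2π·0.0743 = 0.4668 rad/s, so T = P/ω = 1.76×10³ / 0.4668 = 3770 N·m.
J = πd⁴/32 = π(0.195)⁴/32 = 1.420×10^-4 m⁴.
τ_max = T·r/J = 3770 × 0.0975 / 1.420×10^-4 = 2.589×10^6 Pa.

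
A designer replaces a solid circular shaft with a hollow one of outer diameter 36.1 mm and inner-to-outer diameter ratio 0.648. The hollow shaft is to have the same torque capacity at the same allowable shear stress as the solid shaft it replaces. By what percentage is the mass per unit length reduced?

Equal τ_max and T ⇒ the solid shaft needs d_s³ = d_o³(1−k⁴), so d_s = 36.1·(1−0.648⁴)^(1/3) = 33.84 mm.
Area ratio A_h/A_s = d_o²(1−k²)/d_s² = (1−k²)/(1−k⁴)^(2/3) = 0.6602.
Mass saving = 1 − 0.6602 = 34.0 %.

34.0 %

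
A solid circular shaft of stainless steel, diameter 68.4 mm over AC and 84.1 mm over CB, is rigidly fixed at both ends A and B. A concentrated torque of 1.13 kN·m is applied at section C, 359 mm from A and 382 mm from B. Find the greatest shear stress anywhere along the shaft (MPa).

6.60 MPa

Compatibility: T_A·a/J_AC = T_B·b/J_CB with T_A + T_B = T₀.
J_AC = 2.15×10^-6 m⁴, J_CB = 4.91×10^-6 m⁴, so T_A = T₀·(J_AC/a)/((J_AC/a)+(J_CB/b)) = 359.0 N·m, T_B = 771.0 N·m.
τ in each portion: τ_AC = 5.71×10^6 Pa, τ_CB = 6.60×10^6 Pa; maximum is in CB.
τ_max = T_CB·r/J = 771.0·0.0420/4.91×10^-6 = 6.602×10^6 Pa.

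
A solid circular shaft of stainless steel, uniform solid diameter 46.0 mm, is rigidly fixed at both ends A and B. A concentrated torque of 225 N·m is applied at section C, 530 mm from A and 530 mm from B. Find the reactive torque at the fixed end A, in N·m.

With uniform GJ and both ends fixed, compatibility θ_AC = θ_CB gives T_A·a = T_B·b, together with T_A + T_B = T₀.
T_A = T₀·b/(a+b) = 225.0·530/1060 = 112.5 N·m; T_B = 112.5 N·m.

112 N·m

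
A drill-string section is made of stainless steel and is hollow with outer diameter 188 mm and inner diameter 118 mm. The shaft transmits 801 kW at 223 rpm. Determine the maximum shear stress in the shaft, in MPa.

ω = 2π·223/60 = 23.35 rad/s, so T = P/ω = 801×10³ / 23.35 = 34300 N·m.
J = π(d_o⁴ − d_i⁴)/32 = π(0.188⁴ − 0.118⁴)/32 = 1.036×10^-4 m⁴.
τ_max = T·r/J = 34300 × 0.0940 / 1.036×10^-4 = 3.112×10^7 Pa.

31.1 MPa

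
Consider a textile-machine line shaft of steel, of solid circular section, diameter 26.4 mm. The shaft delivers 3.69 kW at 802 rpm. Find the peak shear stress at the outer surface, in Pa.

1.22e7 Pa

ω = 2π·802/60 = 83.99 rad/s, so T = P/ω = 3.69×10³ / 83.99 = 43.94 N·m.
J = πd⁴/32 = π(0.0264)⁴/32 = 4.769×10^-8 m⁴.
τ_max = T·r/J = 43.94 × 0.0132 / 4.769×10^-8 = 1.216×10^7 Pa.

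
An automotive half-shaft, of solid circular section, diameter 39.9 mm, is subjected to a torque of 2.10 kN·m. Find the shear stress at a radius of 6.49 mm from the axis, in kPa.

J = πd⁴/32 = π(0.0399)⁴/32 = 2.488×10^-7 m⁴.
Shear stress varies linearly with radius: τ = T·r/J = 2100 × 0.00649 / 2.488×10^-7 = 5.477×10^7 Pa.

54800 kPa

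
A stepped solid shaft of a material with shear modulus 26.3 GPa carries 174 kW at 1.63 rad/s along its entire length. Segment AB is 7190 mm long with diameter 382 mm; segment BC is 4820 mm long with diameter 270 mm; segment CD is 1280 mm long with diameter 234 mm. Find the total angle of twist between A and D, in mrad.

ω = 1.63 rad/s, so T = P/ω = 174×10³ / 1.630 = 106700 N·m.
J_AB = π(0.382)⁴/32 = 2.09×10^-3 m⁴; J_BC = π(0.270)⁴/32 = 5.22×10^-4 m⁴; J_CD = π(0.234)⁴/32 = 2.94×10^-4 m⁴.
θ = (T/G)·Σ L_i/J_i = (106700/26.3×10⁹)·(7.19/2.09×10^-3 + 4.82/5.22×10^-4 + 1.28/2.94×10^-4) = 0.06911 rad.

69.1 mrad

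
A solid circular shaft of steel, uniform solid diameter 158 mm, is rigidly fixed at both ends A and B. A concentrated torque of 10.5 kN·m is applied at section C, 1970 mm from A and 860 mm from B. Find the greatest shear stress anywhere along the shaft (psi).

1370 psi

With uniform GJ and both ends fixed, compatibility θ_AC = θ_CB gives T_A·a = T_B·b, together with T_A + T_B = T₀.
T_A = T₀·b/(a+b) = 10500·860/2830 = 3191 N·m; T_B = 7309 N·m.
τ in each portion: τ_AC = 4.12×10^6 Pa, τ_CB = 9.44×10^6 Pa; maximum is in CB.
τ_max = T_CB·r/J = 7309·0.0790/6.12×10^-5 = 9.438×10^6 Pa.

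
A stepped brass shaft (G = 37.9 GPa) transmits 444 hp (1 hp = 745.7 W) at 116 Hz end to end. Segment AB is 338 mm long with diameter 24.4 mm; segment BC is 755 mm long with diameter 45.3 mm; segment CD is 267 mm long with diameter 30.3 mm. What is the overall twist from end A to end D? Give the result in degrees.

ω = 2π·116 = 728.8 rad/s, so T = P/ω = 444×745.7 / 728.8 = 454.3 N·m.
J_AB = π(0.0244)⁴/32 = 3.48×10^-8 m⁴; J_BC = π(0.0453)⁴/32 = 4.13×10^-7 m⁴; J_CD = π(0.0303)⁴/32 = 8.28×10^-8 m⁴.
θ = (T/G)·Σ L_i/J_i = (454.3/37.9×10⁹)·(0.338/3.48×10^-8 + 0.755/4.13×10^-7 + 0.267/8.28×10^-8) = 0.1770 rad.

10.1°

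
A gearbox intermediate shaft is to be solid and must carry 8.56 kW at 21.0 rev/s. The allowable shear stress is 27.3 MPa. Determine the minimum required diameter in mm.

23.0 mm

ω = 2π·21.0 = 131.9 rad/s, so T = P/ω = 8.56×10³ / 131.9 = 64.87 N·m.
For a solid shaft τ_max = 16T/(πd³), so d = (16T/(π τ_allow))^(1/3) = (16·64.87/(π·2.73×10^7))^(1/3) = 0.02296 m.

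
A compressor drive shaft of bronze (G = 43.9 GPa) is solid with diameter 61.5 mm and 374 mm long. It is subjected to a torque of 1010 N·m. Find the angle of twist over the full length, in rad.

0.00613 rad

J = πd⁴/32 = π(0.0615)⁴/32 = 1.404×10^-6 m⁴.
θ = T·L/(G·J) = 1010 × 0.374 / (43.9×10⁹ × 1.404×10^-6) = 6.127×10^-3 rad.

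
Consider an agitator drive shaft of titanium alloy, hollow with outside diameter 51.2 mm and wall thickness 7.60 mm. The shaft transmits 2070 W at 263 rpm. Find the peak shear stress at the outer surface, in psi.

ω = 2π·263/60 = 27.54 rad/s, so T = P/ω = 2070 / 27.54 = 75.16 N·m.
J = π(d_o⁴ − d_i⁴)/32 = π(0.0512⁴ − 0.0360⁴)/32 = 5.098×10^-7 m⁴.
τ_max = T·r/J = 75.16 × 0.0256 / 5.098×10^-7 = 3.775×10^6 Pa.

547 psi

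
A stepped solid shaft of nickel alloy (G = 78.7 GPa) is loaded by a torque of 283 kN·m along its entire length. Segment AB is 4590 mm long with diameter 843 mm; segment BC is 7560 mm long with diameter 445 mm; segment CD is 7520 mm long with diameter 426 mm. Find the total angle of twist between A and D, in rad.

0.0158 rad

J_AB = π(0.843)⁴/32 = 0.0496 m⁴; J_BC = π(0.445)⁴/32 = 3.85×10^-3 m⁴; J_CD = π(0.426)⁴/32 = 3.23×10^-3 m⁴.
θ = (T/G)·Σ L_i/J_i = (283000/78.7×10⁹)·(4.59/0.0496 + 7.56/3.85×10^-3 + 7.52/3.23×10^-3) = 0.01576 rad.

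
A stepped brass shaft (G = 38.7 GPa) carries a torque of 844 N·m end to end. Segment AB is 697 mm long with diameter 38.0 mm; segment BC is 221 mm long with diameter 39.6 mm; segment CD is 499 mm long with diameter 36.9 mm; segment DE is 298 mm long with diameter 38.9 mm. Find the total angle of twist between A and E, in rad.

0.183 rad

J_AB = π(0.0380)⁴/32 = 2.05×10^-7 m⁴; J_BC = π(0.0396)⁴/32 = 2.41×10^-7 m⁴; J_CD = π(0.0369)⁴/32 = 1.82×10^-7 m⁴; J_DE = π(0.0389)⁴/32 = 2.25×10^-7 m⁴.
θ = (T/G)·Σ L_i/J_i = (844.0/38.7×10⁹)·(0.697/2.05×10^-7 + 0.221/2.41×10^-7 + 0.499/1.82×10^-7 + 0.298/2.25×10^-7) = 0.1829 rad.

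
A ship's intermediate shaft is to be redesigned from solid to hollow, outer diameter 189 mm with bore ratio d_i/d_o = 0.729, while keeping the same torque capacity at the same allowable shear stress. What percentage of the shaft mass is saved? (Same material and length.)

Equal τ_max and T ⇒ the solid shaft needs d_s³ = d_o³(1−k⁴), so d_s = 189·(1−0.729⁴)^(1/3) = 169.2 mm.
Area ratio A_h/A_s = d_o²(1−k²)/d_s² = (1−k²)/(1−k⁴)^(2/3) = 0.5846.
Mass saving = 1 − 0.5846 = 41.5 %.

41.5 %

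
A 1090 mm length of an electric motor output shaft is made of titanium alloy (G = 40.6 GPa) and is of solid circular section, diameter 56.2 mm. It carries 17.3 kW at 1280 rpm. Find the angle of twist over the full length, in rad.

ω = 2π·1280/60 = 134.0 rad/s, so T = P/ω = 17.3×10³ / 134.0 = 129.1 N·m.
J = πd⁴/32 = π(0.0562)⁴/32 = 9.794×10^-7 m⁴.
θ = T·L/(G·J) = 129.1 × 1.09 / (40.6×10⁹ × 9.794×10^-7) = 3.538×10^-3 rad.

0.00354 rad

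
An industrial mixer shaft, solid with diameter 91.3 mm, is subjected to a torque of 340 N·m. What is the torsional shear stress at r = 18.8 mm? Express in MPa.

0.937 MPa

J = πd⁴/32 = π(0.0913)⁴/32 = 6.822×10^-6 m⁴.
Shear stress varies linearly with radius: τ = T·r/J = 340.0 × 0.0188 / 6.822×10^-6 = 9.370×10^5 Pa.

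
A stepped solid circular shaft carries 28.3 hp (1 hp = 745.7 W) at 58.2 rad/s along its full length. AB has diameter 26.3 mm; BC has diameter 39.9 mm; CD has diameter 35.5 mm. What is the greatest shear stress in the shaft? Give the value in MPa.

ω = 58.2 rad/s, so T = P/ω = 28.3×745.7 / 58.20 = 362.6 N·m.
Under the same torque, τ_max = 16T/(πd³) is largest where d is smallest — segment AB (d = 26.3 mm).
τ_max = 16·362.6/(π·(0.0263)³) = 1.015×10^8 Pa.

102 MPa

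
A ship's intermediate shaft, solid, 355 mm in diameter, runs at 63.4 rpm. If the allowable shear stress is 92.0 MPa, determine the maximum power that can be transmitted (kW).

J = πd⁴/32 = π(0.355)⁴/32 = 1.559×10^-3 m⁴.
T_max = τ_allow·J/r = 9.20×10^7 × 1.559×10^-3 / 0.177 = 808200 N·m.
ω = 2π·63.4/60 = 6.639 rad/s, so P_max = T_max·ω = 5.366×10^6 W.

5370 kW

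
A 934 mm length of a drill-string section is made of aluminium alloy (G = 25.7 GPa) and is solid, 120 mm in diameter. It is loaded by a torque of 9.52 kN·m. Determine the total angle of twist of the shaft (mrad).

17.0 mrad

J = πd⁴/32 = π(0.120)⁴/32 = 2.036×10^-5 m⁴.
θ = T·L/(G·J) = 9520 × 0.934 / (25.7×10⁹ × 2.036×10^-5) = 0.01700 rad.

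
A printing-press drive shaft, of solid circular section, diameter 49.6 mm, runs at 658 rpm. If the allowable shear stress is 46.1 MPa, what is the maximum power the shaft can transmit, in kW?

76.1 kW

J = πd⁴/32 = π(0.0496)⁴/32 = 5.942×10^-7 m⁴.
T_max = τ_allow·J/r = 4.61×10^7 × 5.942×10^-7 / 0.0248 = 1105 N·m.
ω = 2π·658/60 = 68.91 rad/s, so P_max = T_max·ω = 7.611×10^4 W.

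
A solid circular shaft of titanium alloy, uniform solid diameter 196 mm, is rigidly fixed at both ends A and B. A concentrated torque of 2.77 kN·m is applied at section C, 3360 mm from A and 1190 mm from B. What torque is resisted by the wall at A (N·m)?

With uniform GJ and both ends fixed, compatibility θ_AC = θ_CB gives T_A·a = T_B·b, together with T_A + T_B = T₀.
T_A = T₀·b/(a+b) = 2770·1190/4550 = 724.5 N·m; T_B = 2046 N·m.

724 N·m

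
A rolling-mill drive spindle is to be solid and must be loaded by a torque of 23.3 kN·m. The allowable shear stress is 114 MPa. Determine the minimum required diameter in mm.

101 mm

For a solid shaft τ_max = 16T/(πd³), so d = (16T/(π τ_allow))^(1/3) = (16·23300/(π·1.14×10^8))^(1/3) = 0.1013 m.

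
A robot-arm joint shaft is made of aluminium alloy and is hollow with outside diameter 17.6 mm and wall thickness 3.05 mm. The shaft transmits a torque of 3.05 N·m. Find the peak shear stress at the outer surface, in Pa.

J = π(d_o⁴ − d_i⁴)/32 = π(0.0176⁴ − 0.0115⁴)/32 = 7.703×10^-9 m⁴.
τ_max = T·r/J = 3.050 × 0.00880 / 7.703×10^-9 = 3.484×10^6 Pa.

3.48e6 Pa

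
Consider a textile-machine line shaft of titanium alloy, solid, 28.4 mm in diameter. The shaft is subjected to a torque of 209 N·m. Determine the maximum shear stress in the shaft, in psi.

J = πd⁴/32 = π(0.0284)⁴/32 = 6.387×10^-8 m⁴.
τ_max = T·r/J = 209.0 × 0.0142 / 6.387×10^-8 = 4.647×10^7 Pa.

6740 psi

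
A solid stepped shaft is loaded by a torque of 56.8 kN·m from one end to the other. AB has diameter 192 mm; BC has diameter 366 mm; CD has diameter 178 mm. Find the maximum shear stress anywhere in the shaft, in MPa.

51.3 MPa

Under the same torque, τ_max = 16T/(πd³) is largest where d is smallest — segment CD (d = 178 mm).
τ_max = 16·56800/(π·(0.178)³) = 5.129×10^7 Pa.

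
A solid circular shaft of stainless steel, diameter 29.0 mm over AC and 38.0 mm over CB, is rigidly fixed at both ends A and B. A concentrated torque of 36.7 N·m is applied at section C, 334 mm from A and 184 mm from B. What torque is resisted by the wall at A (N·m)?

Compatibility: T_A·a/J_AC = T_B·b/J_CB with T_A + T_B = T₀.
J_AC = 6.94×10^-8 m⁴, J_CB = 2.05×10^-7 m⁴, so T_A = T₀·(J_AC/a)/((J_AC/a)+(J_CB/b)) = 5.778 N·m, T_B = 30.92 N·m.

5.78 N·m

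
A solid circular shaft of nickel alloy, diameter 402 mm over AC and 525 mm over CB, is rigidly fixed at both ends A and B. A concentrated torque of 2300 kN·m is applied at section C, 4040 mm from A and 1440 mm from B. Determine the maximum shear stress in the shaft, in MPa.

Compatibility: T_A·a/J_AC = T_B·b/J_CB with T_A + T_B = T₀.
J_AC = 2.56×10^-3 m⁴, J_CB = 7.46×10^-3 m⁴, so T_A = T₀·(J_AC/a)/((J_AC/a)+(J_CB/b)) = 251100 N·m, T_B = 2.049e6 N·m.
τ in each portion: τ_AC = 1.97×10^7 Pa, τ_CB = 7.21×10^7 Pa; maximum is in CB.
τ_max = T_CB·r/J = 2.049e6·0.263/7.46×10^-3 = 7.211×10^7 Pa.

72.1 MPa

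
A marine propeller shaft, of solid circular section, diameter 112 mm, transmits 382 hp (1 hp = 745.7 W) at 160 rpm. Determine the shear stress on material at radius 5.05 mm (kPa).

5560 kPa

ω = 2π·160/60 = 16.76 rad/s, so T = P/ω = 382×745.7 / 16.76 = 17000 N·m.
J = πd⁴/32 = π(0.112)⁴/32 = 1.545×10^-5 m⁴.
Shear stress varies linearly with radius: τ = T·r/J = 17000 × 0.00505 / 1.545×10^-5 = 5.558×10^6 Pa.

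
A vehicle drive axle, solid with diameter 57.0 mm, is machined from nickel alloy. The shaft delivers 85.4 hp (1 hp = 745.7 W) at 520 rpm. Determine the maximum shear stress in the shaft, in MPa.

32.2 MPa

ω = 2π·520/60 = 54.45 rad/s, so T = P/ω = 85.4×745.7 / 54.45 = 1169 N·m.
J = πd⁴/32 = π(0.0570)⁴/32 = 1.036×10^-6 m⁴.
τ_max = T·r/J = 1169 × 0.0285 / 1.036×10^-6 = 3.216×10^7 Pa.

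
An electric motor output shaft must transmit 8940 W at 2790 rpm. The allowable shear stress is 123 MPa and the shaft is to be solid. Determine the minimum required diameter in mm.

ω = 2π·2790/60 = 292.2 rad/s, so T = P/ω = 8940 / 292.2 = 30.60 N·m.
For a solid shaft τ_max = 16T/(πd³), so d = (16T/(π τ_allow))^(1/3) = (16·30.60/(π·1.23×10^8))^(1/3) = 0.01082 m.

10.8 mm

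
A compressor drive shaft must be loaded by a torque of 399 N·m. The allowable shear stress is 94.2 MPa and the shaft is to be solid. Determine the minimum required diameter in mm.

27.8 mm

For a solid shaft τ_max = 16T/(πd³), so d = (16T/(π τ_allow))^(1/3) = (16·399.0/(π·9.42×10^7))^(1/3) = 0.02784 m.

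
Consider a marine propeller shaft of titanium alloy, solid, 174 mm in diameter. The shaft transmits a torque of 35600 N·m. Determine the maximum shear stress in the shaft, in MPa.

J = πd⁴/32 = π(0.174)⁴/32 = 8.999×10^-5 m⁴.
τ_max = T·r/J = 35600 × 0.0870 / 8.999×10^-5 = 3.442×10^7 Pa.

34.4 MPa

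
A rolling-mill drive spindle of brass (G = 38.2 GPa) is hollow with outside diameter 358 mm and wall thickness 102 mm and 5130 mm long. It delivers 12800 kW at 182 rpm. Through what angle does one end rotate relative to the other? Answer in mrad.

ω = 2π·182/60 = 19.06 rad/s, so T = P/ω = 12800×10³ / 19.06 = 671600 N·m.
J = π(d_o⁴ − d_i⁴)/32 = π(0.358⁴ − 0.154⁴)/32 = 1.557×10^-3 m⁴.
θ = T·L/(G·J) = 671600 × 5.13 / (38.2×10⁹ × 1.557×10^-3) = 0.05791 rad.

57.9 mrad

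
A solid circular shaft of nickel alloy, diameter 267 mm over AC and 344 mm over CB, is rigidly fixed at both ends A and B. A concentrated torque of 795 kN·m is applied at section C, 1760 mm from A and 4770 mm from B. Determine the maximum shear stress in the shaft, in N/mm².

Compatibility: T_A·a/J_AC = T_B·b/J_CB with T_A + T_B = T₀.
J_AC = 4.99×10^-4 m⁴, J_CB = 1.37×10^-3 m⁴, so T_A = T₀·(J_AC/a)/((J_AC/a)+(J_CB/b)) = 394200 N·m, T_B = 400800 N·m.
τ in each portion: τ_AC = 1.05×10^8 Pa, τ_CB = 5.01×10^7 Pa; maximum is in AC.
τ_max = T_AC·r/J = 394200·0.134/4.99×10^-4 = 1.055×10^8 Pa.

105 N/mm²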